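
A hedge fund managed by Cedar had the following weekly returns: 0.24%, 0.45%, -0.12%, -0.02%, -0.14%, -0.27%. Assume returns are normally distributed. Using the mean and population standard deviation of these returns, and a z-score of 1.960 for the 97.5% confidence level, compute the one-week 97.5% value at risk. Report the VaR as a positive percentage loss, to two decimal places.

r̄ = (0.24 + 0.45 − 0.12 − 0.02 − 0.14 − 0.27) / 6 = 0.0233%
Population std dev = √[0.3641 / 6] = 0.2463%
VaR = −(r̄ − z·σ) = −(0.0233 − 1.960 × 0.2463) = −(-0.4594) = 0.4594%

0.46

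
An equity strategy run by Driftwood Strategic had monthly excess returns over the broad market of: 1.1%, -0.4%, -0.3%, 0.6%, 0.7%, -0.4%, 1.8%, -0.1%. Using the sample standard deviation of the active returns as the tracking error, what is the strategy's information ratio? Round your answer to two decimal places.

0.46

r̄ = (1.1 − 0.4 − 0.3 + 0.6 + 0.7 − 0.4 + 1.8 − 0.1) / 8 = 3.00 / 8 = 0.3750%
Σ(r − r̄)² = (1.1 − 0.3750)² + (-0.4 − 0.3750)² + … = 4.5950
sample σ = √(4.5950 / 7) = √0.6564 = 0.8102%
IR = r̄ / tracking error = 0.3750 / 0.8102 = 0.4628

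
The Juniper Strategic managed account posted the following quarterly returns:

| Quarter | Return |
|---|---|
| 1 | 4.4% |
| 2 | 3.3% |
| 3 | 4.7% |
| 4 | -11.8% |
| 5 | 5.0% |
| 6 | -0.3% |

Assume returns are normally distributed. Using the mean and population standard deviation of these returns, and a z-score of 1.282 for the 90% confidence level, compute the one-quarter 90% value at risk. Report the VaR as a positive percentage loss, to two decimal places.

6.74

r̄ = (4.4 + 3.3 + 4.7 − 11.8 + 5 − 0.3) / 6 = 0.8833%
Population std dev = √[211.9883 / 6] = 5.9440%
VaR = −(r̄ − z·σ) = −(0.8833 − 1.282 × 5.9440) = −(-6.7369) = 6.7369%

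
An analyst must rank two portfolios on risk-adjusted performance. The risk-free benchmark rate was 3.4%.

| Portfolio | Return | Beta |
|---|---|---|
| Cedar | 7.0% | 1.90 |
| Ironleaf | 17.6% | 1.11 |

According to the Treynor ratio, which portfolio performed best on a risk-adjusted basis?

Ironleaf

Cedar: Treynor = (7.0% − 3.4%) / 1.90 = 1.895
Ironleaf: Treynor = (17.6% − 3.4%) / 1.11 = 12.793
Highest: Ironleaf (12.793).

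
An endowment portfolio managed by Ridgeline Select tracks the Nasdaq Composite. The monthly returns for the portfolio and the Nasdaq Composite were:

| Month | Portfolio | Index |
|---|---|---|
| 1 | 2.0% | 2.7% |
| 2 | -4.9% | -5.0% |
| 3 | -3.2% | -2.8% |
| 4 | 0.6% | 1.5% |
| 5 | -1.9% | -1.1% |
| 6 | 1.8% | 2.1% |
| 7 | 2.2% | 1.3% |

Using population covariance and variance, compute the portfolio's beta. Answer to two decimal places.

0.97

r̄p = -0.4857%,  r̄m = -0.1857%
Cov = Σ(rp − r̄p)(rm − r̄m) / 7 = 6.8369
Var(rm) = Σ(rm − r̄m)² / 7 = 7.0641
β = Cov / Var = 6.8369 / 7.0641 = 0.9678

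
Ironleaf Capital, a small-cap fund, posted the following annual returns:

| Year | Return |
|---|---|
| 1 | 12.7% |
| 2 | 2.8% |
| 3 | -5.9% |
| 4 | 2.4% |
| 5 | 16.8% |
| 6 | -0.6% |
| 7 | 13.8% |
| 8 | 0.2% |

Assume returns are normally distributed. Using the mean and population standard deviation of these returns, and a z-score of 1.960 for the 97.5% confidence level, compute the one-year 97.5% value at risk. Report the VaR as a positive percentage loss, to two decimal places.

9.59

μ = (12.7 + 2.8 − 5.9 + 2.4 + 16.8 − 0.6 + 13.8 + 0.2) / 8 = 5.2750%
Σ(r − μ)² = (12.7 − 5.2750)² + (2.8 − 5.2750)² + (-5.9 − 5.2750)² + … = 460.1750
σ = √[460.1750 / 8] = 7.5843%
VaR = −(μ − z·σ) = −(5.2750 − 1.960 × 7.5843) = −(-9.5902) = 9.5902%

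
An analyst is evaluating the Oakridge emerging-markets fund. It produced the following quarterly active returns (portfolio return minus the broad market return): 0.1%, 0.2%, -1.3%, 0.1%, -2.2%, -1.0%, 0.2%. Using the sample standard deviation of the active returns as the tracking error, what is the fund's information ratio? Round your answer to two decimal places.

-0.58

Mean return μ = -3.90 / 7 = -0.5571%
Σ(r − μ)² = (0.1 − (-0.5571))² + (0.2 − (-0.5571))² + (-1.3 − (-0.5571))² + … = 5.4571
sample σ = √(5.4571 / 6) = √0.9095 = 0.9537%
IR = μ / tracking error = -0.5571 / 0.9537 = -0.5841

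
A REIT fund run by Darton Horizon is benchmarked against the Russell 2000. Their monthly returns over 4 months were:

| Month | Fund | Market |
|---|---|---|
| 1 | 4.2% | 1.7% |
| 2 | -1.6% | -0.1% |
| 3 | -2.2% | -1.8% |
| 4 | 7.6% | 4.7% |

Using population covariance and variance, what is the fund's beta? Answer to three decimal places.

1.639

r̄p = 2.0000%,  r̄m = 1.1250%
Cov = Σ(rp − r̄p)(rm − r̄m) / 4 = 9.4950
Var(rm) = Σ(rm − r̄m)² / 4 = 5.7919
β = Cov / Var = 9.4950 / 5.7919 = 1.6394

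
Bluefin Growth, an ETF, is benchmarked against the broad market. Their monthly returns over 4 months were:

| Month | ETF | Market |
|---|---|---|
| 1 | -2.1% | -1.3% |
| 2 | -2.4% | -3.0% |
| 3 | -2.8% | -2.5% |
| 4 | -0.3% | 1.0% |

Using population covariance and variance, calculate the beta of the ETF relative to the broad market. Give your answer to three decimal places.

0.589

r̄p = -1.9000%,  r̄m = -1.4500%
Cov = Σ(rp − r̄p)(rm − r̄m) / 4 = 1.4025
Var(rm) = Σ(rm − r̄m)² / 4 = 2.3825
β = Cov / Var = 1.4025 / 2.3825 = 0.5887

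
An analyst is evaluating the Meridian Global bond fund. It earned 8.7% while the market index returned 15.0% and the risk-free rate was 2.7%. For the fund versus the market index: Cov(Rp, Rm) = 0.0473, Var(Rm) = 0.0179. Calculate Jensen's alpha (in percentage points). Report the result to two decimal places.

β = Cov / Var = 0.0473 / 0.0179 = 2.6425
E[R] = Rf + β(Rm − Rf) = 2.7% + 2.6425 × (15.0% − 2.7%) = 35.2028%
α = Rp − E[R] = 8.7% − 35.2028% = -26.5028

-26.50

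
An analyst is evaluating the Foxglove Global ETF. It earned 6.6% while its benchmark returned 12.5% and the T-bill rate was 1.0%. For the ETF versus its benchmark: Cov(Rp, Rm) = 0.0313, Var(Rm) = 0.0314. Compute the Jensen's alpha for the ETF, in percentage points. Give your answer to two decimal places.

-5.86

β = Cov / Var = 0.0313 / 0.0314 = 0.9968
E[R] = Rf + β(Rm − Rf) = 1.0% + 0.9968 × (12.5% − 1.0%) = 12.4632%
α = Rp − E[R] = 6.6% − 12.4632% = -5.8632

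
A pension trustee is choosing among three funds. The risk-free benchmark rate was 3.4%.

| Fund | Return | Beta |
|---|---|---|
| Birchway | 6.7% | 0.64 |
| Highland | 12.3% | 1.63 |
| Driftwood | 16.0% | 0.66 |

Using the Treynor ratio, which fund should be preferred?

Birchway: Treynor = (6.7% − 3.4%) / 0.64 = 5.156
Highland: Treynor = (12.3% − 3.4%) / 1.63 = 5.460
Driftwood: Treynor = (16.0% − 3.4%) / 0.66 = 19.091
Highest: Driftwood (19.091).

Driftwood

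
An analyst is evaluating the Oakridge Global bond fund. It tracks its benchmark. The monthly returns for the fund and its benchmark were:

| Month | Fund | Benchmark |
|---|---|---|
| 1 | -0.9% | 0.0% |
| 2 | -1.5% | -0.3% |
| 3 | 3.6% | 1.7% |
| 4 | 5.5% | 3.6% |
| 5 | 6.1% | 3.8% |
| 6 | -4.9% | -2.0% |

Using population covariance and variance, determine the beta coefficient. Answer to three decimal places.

r̄p = 1.3167%,  r̄m = 1.1333%
Cov = Σ(rp − r̄p)(rm − r̄m) / 6 = 8.3994
Var(rm) = Σ(rm − r̄m)² / 6 = 4.4456
β = Cov / Var = 8.3994 / 4.4456 = 1.8894

1.889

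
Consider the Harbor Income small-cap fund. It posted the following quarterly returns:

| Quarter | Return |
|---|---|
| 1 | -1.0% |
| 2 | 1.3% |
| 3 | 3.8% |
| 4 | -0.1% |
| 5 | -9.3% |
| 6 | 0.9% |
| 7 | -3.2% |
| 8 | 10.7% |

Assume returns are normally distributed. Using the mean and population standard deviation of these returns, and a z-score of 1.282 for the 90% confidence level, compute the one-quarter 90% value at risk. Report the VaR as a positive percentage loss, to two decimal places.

Mean return μ = 3.10 / 8 = 0.3875%
Σ(r − μ)² = (-1 − 0.3875)² + (1.3 − 0.3875)² + … = 227.9688
σ = √[227.9688 / 8] = 5.3382%
VaR = −(μ − z·σ) = −(0.3875 − 1.282 × 5.3382) = −(-6.4561) = 6.4561%

6.46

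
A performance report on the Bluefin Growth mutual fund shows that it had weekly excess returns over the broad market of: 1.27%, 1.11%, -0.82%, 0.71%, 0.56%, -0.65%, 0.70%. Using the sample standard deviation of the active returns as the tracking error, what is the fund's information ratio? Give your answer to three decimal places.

0.500

Mean return μ = 2.880 / 7 = 0.4114%
Sample σ = √[Σ(r − μ)² / 6] = √[4.0627 / 6] = √0.6771 = 0.8229%
IR = μ / tracking error = 0.4114 / 0.8229 = 0.4999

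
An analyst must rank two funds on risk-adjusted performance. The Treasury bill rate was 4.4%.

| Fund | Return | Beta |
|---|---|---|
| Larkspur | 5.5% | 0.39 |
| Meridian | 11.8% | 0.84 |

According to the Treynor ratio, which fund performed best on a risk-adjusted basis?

Meridian

Larkspur: Treynor = (5.5% − 4.4%) / 0.39 = 2.821
Meridian: Treynor = (11.8% − 4.4%) / 0.84 = 8.810
Highest: Meridian (8.810).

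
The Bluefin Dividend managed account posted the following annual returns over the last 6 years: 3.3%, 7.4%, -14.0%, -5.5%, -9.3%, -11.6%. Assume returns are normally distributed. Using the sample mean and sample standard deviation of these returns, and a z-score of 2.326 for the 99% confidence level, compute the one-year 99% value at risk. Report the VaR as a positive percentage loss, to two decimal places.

24.85

r̄ = (3.3 + 7.4 − 14 − 5.5 − 9.3 − 11.6) / 6 = -4.9500%
Σ(r − r̄)² = 365.9350; sample σ = √(365.9350/5) = 8.5549%
VaR = −(r̄ − z·σ) = −(-4.9500 − 2.326 × 8.5549) = −(-24.8487) = 24.8487%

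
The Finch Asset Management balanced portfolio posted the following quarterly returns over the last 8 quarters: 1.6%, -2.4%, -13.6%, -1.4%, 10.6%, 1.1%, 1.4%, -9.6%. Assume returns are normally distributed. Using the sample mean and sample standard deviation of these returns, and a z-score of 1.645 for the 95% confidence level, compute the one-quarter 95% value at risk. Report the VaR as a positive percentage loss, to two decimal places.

r̄ = (1.6 − 2.4 − 13.6 − 1.4 + 10.6 + 1.1 + 1.4 − 9.6) / 8 = -1.5375%
Sample std dev = √[384.0188 / 7] = 7.4067%
VaR = −(r̄ − z·σ) = −(-1.5375 − 1.645 × 7.4067) = −(-13.7215) = 13.7215%

13.72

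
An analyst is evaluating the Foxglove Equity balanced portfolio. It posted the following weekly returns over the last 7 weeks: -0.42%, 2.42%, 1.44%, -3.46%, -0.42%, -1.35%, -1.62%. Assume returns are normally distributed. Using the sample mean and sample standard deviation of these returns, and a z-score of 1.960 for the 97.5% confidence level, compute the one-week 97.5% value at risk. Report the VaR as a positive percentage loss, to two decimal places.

r̄ = (-0.42 + 2.42 + 1.44 − 3.46 − 0.42 − 1.35 − 1.62) / 7 = -3.410 / 7 = -0.4871%
Σ(r − r̄)² = (-0.42 − (-0.4871))² + (2.42 − (-0.4871))² + … = 23.0401
sample σ = √(23.0401 / 6) = √3.8400 = 1.9596%
VaR = −(r̄ − z·σ) = −(-0.4871 − 1.960 × 1.9596) = −(-4.3279) = 4.3279%

4.33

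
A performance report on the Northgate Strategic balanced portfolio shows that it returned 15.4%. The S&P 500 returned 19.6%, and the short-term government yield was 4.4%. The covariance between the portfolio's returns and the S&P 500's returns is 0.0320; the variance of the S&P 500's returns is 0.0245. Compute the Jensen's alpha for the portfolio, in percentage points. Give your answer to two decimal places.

-8.85

β = Cov / Var = 0.0320 / 0.0245 = 1.3061
E[R] = Rf + β(Rm − Rf) = 4.4% + 1.3061 × (19.6% − 4.4%) = 24.2527%
α = Rp − E[R] = 15.4% − 24.2527% = -8.8527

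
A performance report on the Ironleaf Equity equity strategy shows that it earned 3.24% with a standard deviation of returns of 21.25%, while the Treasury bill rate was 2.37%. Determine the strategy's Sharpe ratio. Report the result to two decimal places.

Sharpe = (Rp − Rf) / σp = (3.24% − 2.37%) / 21.25% = 0.87% / 21.25% = 0.0409

0.04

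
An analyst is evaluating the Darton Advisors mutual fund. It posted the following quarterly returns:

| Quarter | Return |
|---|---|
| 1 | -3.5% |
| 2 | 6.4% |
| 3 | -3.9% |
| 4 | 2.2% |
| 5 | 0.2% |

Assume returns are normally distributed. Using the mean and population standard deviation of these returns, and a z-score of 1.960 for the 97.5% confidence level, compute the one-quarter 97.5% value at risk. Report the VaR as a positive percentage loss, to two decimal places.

7.20

r̄ = (-3.5 + 6.4 − 3.9 + 2.2 + 0.2) / 5 = 1.40 / 5 = 0.2800%
Σ(r − r̄)² = 72.9080; population σ = √(72.9080/5) = 3.8186%
VaR = −(r̄ − z·σ) = −(0.2800 − 1.960 × 3.8186) = −(-7.2045) = 7.2045%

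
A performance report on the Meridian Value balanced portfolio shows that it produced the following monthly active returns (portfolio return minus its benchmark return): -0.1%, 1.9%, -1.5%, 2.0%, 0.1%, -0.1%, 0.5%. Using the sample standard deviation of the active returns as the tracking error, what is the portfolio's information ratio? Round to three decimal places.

0.326

r̄ = (-0.1 + 1.9 − 1.5 + 2 + 0.1 − 0.1 + 0.5) / 7 = 2.80 / 7 = 0.4000%
Sample σ = √[Σ(r − r̄)² / 6] = √[9.0200 / 6] = √1.5033 = 1.2261%
IR = r̄ / tracking error = 0.4000 / 1.2261 = 0.3262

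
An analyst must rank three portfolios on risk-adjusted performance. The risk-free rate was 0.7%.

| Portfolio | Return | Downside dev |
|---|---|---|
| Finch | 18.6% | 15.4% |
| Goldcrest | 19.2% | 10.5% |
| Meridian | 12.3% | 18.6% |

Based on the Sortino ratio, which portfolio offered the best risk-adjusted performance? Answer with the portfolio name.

Finch: Sortino ratio = (18.6% − 0.7%) / 15.4% = 1.162
Goldcrest: Sortino ratio = (19.2% − 0.7%) / 10.5% = 1.762
Meridian: Sortino ratio = (12.3% − 0.7%) / 18.6% = 0.624
Highest: Goldcrest (1.762).

Goldcrest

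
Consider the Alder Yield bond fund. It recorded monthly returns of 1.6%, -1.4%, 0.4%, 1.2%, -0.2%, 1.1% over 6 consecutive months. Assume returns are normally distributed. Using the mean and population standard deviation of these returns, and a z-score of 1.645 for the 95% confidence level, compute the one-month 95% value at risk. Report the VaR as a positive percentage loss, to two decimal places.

1.22

μ = (1.6 − 1.4 + 0.4 + 1.2 − 0.2 + 1.1) / 6 = 2.70 / 6 = 0.4500%
Population σ = √[Σ(r − μ)² / 6] = √[6.1550 / 6] = √1.0258 = 1.0128%
VaR = −(μ − z·σ) = −(0.4500 − 1.645 × 1.0128) = −(-1.2161) = 1.2161%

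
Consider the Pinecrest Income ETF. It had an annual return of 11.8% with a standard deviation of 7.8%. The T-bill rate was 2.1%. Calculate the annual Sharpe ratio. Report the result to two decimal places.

1.24

Sharpe = (Rp − Rf) / σp = (11.8% − 2.1%) / 7.8% = 9.70% / 7.8% = 1.2436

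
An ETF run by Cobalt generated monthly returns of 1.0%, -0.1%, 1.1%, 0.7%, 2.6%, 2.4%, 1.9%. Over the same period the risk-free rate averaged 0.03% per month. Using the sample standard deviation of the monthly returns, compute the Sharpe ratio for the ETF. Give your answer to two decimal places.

r̄ = (1 − 0.1 + 1.1 + 0.7 + 2.6 + 2.4 + 1.9) / 7 = 9.60 / 7 = 1.3714%
Σ(r − r̄)² = (1 − 1.3714)² + (-0.1 − 1.3714)² + (1.1 − 1.3714)² + … = 5.6743
σ = √[5.6743 / 6] = 0.9725%
Sharpe = (r̄ − rf) / σ = (1.3714 − 0.03) / 0.9725 = 1.3414 / 0.9725 = 1.3793

1.38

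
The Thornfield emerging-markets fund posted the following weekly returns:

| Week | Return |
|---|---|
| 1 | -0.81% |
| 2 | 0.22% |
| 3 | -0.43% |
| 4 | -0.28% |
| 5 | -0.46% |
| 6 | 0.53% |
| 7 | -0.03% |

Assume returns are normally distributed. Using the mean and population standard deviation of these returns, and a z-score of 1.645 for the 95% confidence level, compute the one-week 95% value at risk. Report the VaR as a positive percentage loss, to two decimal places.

0.87

μ = (-0.81 + 0.22 − 0.43 − 0.28 − 0.46 + 0.53 − 0.03) / 7 = -1.260 / 7 = -0.1800%
Σ(r − μ)² = (-0.81 − (-0.1800))² + (0.22 − (-0.1800))² + (-0.43 − (-0.1800))² + … = 1.2344
population σ = √(1.2344 / 7) = √0.1763 = 0.4199%
VaR = −(μ − z·σ) = −(-0.1800 − 1.645 × 0.4199) = −(-0.8707) = 0.8707%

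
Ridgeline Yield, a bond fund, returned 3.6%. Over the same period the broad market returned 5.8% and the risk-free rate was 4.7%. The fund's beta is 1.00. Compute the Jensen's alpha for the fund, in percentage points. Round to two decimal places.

CAPM expected return = Rf + β(Rm − Rf) = 4.7% + 1.00 × (5.8% − 4.7%) = 4.7 + 1.00 × 1.10 = 5.8000%
Jensen's α = Rp − E[R] = 3.6% − 5.8000% = -2.2000

-2.20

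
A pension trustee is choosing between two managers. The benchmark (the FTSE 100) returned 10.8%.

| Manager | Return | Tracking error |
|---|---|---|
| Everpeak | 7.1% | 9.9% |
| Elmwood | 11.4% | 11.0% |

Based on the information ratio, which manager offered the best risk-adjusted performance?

Elmwood

Everpeak: IR = (7.1% − 10.8%) / 9.9% = -0.374
Elmwood: IR = (11.4% − 10.8%) / 11.0% = 0.055
Highest: Elmwood (0.055).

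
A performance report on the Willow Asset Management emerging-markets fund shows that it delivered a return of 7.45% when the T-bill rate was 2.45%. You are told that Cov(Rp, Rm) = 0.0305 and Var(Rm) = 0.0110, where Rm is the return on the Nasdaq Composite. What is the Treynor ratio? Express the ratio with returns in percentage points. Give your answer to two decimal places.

1.80

β = Cov / Var = 0.0305 / 0.0110 = 2.7727
Treynor = (Rp − Rf) / β = (7.45% − 2.45%) / 2.7727 = 5.00 / 2.7727 = 1.8033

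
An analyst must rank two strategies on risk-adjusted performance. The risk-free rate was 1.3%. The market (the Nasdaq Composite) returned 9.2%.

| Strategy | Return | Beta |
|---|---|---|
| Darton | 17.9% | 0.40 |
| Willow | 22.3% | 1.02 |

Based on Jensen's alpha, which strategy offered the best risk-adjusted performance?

Darton

Darton: α = 17.9% − [1.3% + 0.40 × (9.2% − 1.3%)] = 13.440
Willow: α = 22.3% − [1.3% + 1.02 × (9.2% − 1.3%)] = 12.942
Highest: Darton (13.440).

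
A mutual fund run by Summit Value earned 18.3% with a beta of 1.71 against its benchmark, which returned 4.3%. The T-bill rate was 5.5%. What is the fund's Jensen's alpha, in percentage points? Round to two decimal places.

14.85

CAPM expected return = Rf + β(Rm − Rf) = 5.5% + 1.71 × (4.3% − 5.5%) = 5.5 + 1.71 × -1.20 = 3.4480%
Jensen's α = Rp − E[R] = 18.3% − 3.4480% = 14.8520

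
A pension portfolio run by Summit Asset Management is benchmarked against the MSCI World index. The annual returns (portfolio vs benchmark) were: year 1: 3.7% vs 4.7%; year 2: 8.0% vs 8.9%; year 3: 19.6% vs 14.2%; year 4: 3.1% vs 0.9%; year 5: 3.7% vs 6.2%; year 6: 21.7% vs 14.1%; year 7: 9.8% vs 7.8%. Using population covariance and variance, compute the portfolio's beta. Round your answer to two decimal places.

r̄p = 9.9429%,  r̄m = 8.1143%
Cov = Σ(rp − r̄p)(rm − r̄m) / 7 = 30.0422
Var(rm) = Σ(rm − r̄m)² / 7 = 20.1355
β = Cov / Var = 30.0422 / 20.1355 = 1.4920

1.49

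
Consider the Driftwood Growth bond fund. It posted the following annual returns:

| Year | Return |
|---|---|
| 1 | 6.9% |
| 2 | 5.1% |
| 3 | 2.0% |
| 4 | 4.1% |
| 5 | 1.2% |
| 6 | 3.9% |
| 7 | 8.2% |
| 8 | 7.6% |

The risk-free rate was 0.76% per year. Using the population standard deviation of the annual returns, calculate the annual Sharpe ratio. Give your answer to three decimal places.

r̄ = (6.9 + 5.1 + 2 + 4.1 + 1.2 + 3.9 + 8.2 + 7.6) / 8 = 39.00 / 8 = 4.8750%
Population σ = √[Σ(r − r̄)² / 8] = √[45.9550 / 8] = √5.7444 = 2.3967%
Sharpe = (r̄ − rf) / σ = (4.8750 − 0.76) / 2.3967 = 4.1150 / 2.3967 = 1.7169

1.717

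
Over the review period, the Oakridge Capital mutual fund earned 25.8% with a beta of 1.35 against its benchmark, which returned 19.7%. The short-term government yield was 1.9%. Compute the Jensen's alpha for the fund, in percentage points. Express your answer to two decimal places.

CAPM expected return = Rf + β(Rm − Rf) = 1.9% + 1.35 × (19.7% − 1.9%) = 1.9 + 1.35 × 17.80 = 25.9300%
Jensen's α = Rp − E[R] = 25.8% − 25.9300% = -0.1300

-0.13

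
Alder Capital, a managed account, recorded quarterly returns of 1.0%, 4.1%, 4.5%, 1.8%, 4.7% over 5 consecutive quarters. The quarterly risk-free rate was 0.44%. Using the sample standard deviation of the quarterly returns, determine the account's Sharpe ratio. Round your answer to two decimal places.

1.64

Mean return r̄ = 16.10 / 5 = 3.2200%
Σ(r − r̄)² = 11.5480; sample σ = √(11.5480/4) = 1.6991%
Sharpe = (r̄ − rf) / σ = (3.2200 − 0.44) / 1.6991 = 2.7800 / 1.6991 = 1.6362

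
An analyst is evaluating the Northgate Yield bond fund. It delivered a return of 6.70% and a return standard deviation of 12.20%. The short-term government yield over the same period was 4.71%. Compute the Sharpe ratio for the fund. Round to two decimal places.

0.16

Sharpe = (Rp − Rf) / σp = (6.70% − 4.71%) / 12.20% = 1.99% / 12.20% = 0.1631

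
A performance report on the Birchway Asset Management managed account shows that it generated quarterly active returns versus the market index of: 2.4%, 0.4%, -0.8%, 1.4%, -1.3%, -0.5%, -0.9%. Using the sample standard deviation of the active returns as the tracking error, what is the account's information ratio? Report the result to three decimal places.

0.073

μ = (2.4 + 0.4 − 0.8 + 1.4 − 1.3 − 0.5 − 0.9) / 7 = 0.70 / 7 = 0.1000%
Σ(r − μ)² = (2.4 − 0.1000)² + (0.4 − 0.1000)² + … = 11.2000
σ = √[11.2000 / 6] = 1.3663%
IR = μ / tracking error = 0.1000 / 1.3663 = 0.0732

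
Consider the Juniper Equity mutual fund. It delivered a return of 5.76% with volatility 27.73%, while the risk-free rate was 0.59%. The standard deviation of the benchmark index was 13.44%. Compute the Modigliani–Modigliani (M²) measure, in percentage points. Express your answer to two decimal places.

3.10

Sharpe = (Rp − Rf) / σp = (5.76% − 0.59%) / 27.73% = 0.1864
M² = Rf + Sharpe × σm = 0.59% + 0.1864 × 13.44% = 3.0952%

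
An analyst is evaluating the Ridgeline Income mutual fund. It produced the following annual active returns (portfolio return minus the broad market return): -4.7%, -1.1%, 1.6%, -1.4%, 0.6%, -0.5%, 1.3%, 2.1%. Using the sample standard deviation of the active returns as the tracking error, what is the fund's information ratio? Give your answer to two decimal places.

-0.12

μ = (-4.7 − 1.1 + 1.6 − 1.4 + 0.6 − 0.5 + 1.3 + 2.1) / 8 = -2.10 / 8 = -0.2625%
Σ(r − μ)² = (-4.7 − (-0.2625))² + (-1.1 − (-0.2625))² + … = 33.9788
σ = √[33.9788 / 7] = 2.2032%
IR = μ / tracking error = -0.2625 / 2.2032 = -0.1191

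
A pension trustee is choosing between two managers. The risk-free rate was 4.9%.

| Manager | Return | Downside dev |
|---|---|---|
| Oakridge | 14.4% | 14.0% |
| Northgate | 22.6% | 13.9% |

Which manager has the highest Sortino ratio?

Northgate

Oakridge: Sortino ratio = (14.4% − 4.9%) / 14.0% = 0.679
Northgate: Sortino ratio = (22.6% − 4.9%) / 13.9% = 1.273
Highest: Northgate (1.273).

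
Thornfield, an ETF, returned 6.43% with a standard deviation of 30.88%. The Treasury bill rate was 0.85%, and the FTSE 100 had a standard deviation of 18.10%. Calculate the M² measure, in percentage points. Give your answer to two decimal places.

Sharpe = (Rp − Rf) / σp = (6.43% − 0.85%) / 30.88% = 0.1807
M² = Rf + Sharpe × σm = 0.85% + 0.1807 × 18.10% = 4.1207%

4.12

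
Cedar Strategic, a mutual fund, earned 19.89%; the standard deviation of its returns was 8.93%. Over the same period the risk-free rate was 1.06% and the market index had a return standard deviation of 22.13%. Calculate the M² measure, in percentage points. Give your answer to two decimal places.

47.72

Sharpe = (Rp − Rf) / σp = (19.89% − 1.06%) / 8.93% = 2.1086
M² = Rf + Sharpe × σm = 1.06% + 2.1086 × 22.13% = 47.7233%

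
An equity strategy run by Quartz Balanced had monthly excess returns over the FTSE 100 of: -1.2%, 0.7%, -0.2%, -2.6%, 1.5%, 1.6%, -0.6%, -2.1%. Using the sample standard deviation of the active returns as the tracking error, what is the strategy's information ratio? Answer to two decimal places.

μ = (-1.2 + 0.7 − 0.2 − 2.6 + 1.5 + 1.6 − 0.6 − 2.1) / 8 = -2.90 / 8 = -0.3625%
Σ(r − μ)² = (-1.2 − (-0.3625))² + (0.7 − (-0.3625))² + (-0.2 − (-0.3625))² + … = 17.2588
sample σ = √(17.2588 / 7) = √2.4655 = 1.5702%
IR = μ / tracking error = -0.3625 / 1.5702 = -0.2309

-0.23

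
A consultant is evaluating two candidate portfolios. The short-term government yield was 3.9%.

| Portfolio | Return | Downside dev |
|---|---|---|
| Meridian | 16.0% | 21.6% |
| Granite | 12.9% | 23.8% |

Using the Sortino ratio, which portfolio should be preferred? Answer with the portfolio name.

Meridian: Sortino ratio = (16.0% − 3.9%) / 21.6% = 0.560
Granite: Sortino ratio = (12.9% − 3.9%) / 23.8% = 0.378
Highest: Meridian (0.560).

Meridian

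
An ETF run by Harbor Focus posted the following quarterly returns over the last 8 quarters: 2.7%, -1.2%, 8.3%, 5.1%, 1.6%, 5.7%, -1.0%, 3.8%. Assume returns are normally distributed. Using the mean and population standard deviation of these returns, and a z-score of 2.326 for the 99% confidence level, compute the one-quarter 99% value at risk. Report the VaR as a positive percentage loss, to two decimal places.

μ = (2.7 − 1.2 + 8.3 + 5.1 + 1.6 + 5.7 − 1 + 3.8) / 8 = 25.00 / 8 = 3.1250%
Population σ = √[Σ(r − μ)² / 8] = √[75.9950 / 8] = √9.4994 = 3.0821%
VaR = −(μ − z·σ) = −(3.1250 − 2.326 × 3.0821) = −(-4.0440) = 4.0440%

4.04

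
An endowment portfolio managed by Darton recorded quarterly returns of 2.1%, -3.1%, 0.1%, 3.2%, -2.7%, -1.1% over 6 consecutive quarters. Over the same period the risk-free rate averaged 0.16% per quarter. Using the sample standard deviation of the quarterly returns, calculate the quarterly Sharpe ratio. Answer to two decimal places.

Mean return r̄ = -1.50 / 6 = -0.2500%
Σ(r − r̄)² = (2.1 − (-0.2500))² + (-3.1 − (-0.2500))² + … = 32.3950
σ = √[32.3950 / 5] = 2.5454%
Sharpe = (r̄ − rf) / σ = (-0.2500 − 0.16) / 2.5454 = -0.4100 / 2.5454 = -0.1611

-0.16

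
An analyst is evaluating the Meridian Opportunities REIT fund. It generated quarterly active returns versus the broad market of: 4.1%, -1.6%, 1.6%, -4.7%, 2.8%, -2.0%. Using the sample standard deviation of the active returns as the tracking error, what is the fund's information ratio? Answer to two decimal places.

Mean return r̄ = 0.20 / 6 = 0.0333%
Sample std dev = √[55.8533 / 5] = 3.3423%
IR = r̄ / tracking error = 0.0333 / 3.3423 = 0.0100

0.01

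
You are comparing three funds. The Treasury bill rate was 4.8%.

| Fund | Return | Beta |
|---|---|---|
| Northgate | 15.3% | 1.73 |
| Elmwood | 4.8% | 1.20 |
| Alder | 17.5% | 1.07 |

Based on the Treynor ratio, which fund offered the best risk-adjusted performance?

Alder

Northgate: Treynor = (15.3% − 4.8%) / 1.73 = 6.069
Elmwood: Treynor = (4.8% − 4.8%) / 1.20 = 0.000
Alder: Treynor = (17.5% − 4.8%) / 1.07 = 11.869
Highest: Alder (11.869).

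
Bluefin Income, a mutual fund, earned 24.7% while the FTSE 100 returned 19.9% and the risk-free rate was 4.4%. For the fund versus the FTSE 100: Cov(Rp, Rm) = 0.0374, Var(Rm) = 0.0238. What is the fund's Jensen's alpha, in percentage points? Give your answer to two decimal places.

-4.06

β = Cov / Var = 0.0374 / 0.0238 = 1.5714
E[R] = Rf + β(Rm − Rf) = 4.4% + 1.5714 × (19.9% − 4.4%) = 28.7567%
α = Rp − E[R] = 24.7% − 28.7567% = -4.0567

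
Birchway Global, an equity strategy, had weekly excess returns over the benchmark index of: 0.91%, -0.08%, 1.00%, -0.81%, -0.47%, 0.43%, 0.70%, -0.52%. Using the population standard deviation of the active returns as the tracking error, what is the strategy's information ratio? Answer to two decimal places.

0.22

r̄ = (0.91 − 0.08 + 1 − 0.81 − 0.47 + 0.43 + 0.7 − 0.52) / 8 = 1.160 / 8 = 0.1450%
Σ(r − r̄)² = (0.91 − 0.1450)² + (-0.08 − 0.1450)² + (1 − 0.1450)² + … = 3.4886
population σ = √(3.4886 / 8) = √0.4361 = 0.6604%
IR = r̄ / tracking error = 0.1450 / 0.6604 = 0.2196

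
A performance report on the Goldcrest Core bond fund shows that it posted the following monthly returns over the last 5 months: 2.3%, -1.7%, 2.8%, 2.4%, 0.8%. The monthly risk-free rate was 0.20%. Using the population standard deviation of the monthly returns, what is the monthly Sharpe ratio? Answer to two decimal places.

0.68

r̄ = (2.3 − 1.7 + 2.8 + 2.4 + 0.8) / 5 = 6.60 / 5 = 1.3200%
Σ(r − r̄)² = (2.3 − 1.3200)² + (-1.7 − 1.3200)² + … = 13.7080
σ = √[13.7080 / 5] = 1.6558%
Sharpe = (r̄ − rf) / σ = (1.3200 − 0.2) / 1.6558 = 1.1200 / 1.6558 = 0.6764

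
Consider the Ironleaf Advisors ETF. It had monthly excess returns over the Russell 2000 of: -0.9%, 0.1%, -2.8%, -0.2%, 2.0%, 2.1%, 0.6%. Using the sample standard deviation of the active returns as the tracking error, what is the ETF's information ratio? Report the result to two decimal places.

r̄ = (-0.9 + 0.1 − 2.8 − 0.2 + 2 + 2.1 + 0.6) / 7 = 0.90 / 7 = 0.1286%
Σ(r − r̄)² = (-0.9 − 0.1286)² + (0.1 − 0.1286)² + (-2.8 − 0.1286)² + … = 17.3543
σ = √[17.3543 / 6] = 1.7007%
IR = r̄ / tracking error = 0.1286 / 1.7007 = 0.0756

0.08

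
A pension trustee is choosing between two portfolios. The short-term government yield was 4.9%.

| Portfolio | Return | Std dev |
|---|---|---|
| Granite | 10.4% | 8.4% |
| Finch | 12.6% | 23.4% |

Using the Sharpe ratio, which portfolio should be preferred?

Granite: Sharpe ratio = (10.4% − 4.9%) / 8.4% = 0.655
Finch: Sharpe ratio = (12.6% − 4.9%) / 23.4% = 0.329
Highest: Granite (0.655).

Granite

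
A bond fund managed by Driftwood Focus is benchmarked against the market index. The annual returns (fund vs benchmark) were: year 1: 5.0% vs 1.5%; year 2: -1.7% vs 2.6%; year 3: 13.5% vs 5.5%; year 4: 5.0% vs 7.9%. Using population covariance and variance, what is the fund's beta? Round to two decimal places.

r̄p = 5.4500%,  r̄m = 4.3750%
Cov = Σ(rp − r̄p)(rm − r̄m) / 4 = 5.3638
Var(rm) = Σ(rm − r̄m)² / 4 = 6.2769
β = Cov / Var = 5.3638 / 6.2769 = 0.8545

0.85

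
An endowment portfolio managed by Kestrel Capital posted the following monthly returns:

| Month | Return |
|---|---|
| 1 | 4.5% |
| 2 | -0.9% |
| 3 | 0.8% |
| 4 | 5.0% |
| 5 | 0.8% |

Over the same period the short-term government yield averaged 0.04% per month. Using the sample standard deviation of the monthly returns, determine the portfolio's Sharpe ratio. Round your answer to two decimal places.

0.78

r̄ = (4.5 − 0.9 + 0.8 + 5 + 0.8) / 5 = 10.20 / 5 = 2.0400%
Sample std dev = √[26.5320 / 4] = 2.5755%
Sharpe = (r̄ − rf) / σ = (2.0400 − 0.04) / 2.5755 = 2.0000 / 2.5755 = 0.7765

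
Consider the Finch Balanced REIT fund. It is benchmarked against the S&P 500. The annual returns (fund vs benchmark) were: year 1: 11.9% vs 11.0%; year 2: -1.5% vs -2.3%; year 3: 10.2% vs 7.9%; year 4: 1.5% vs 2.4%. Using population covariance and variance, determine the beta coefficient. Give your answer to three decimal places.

1.090

r̄p = 5.5250%,  r̄m = 4.7500%
Cov = Σ(rp − r̄p)(rm − r̄m) / 4 = 28.3888
Var(rm) = Σ(rm − r̄m)² / 4 = 26.0525
β = Cov / Var = 28.3888 / 26.0525 = 1.0897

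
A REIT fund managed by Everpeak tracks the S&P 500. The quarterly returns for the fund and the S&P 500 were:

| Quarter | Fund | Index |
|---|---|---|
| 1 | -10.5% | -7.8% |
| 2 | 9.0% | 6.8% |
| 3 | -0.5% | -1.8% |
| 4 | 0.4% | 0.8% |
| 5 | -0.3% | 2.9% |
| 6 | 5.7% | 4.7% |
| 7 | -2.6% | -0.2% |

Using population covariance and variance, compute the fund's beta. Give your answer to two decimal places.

r̄p = 0.1714%,  r̄m = 0.7714%
Cov = Σ(rp − r̄p)(rm − r̄m) / 7 = 24.2620
Var(rm) = Σ(rm − r̄m)² / 7 = 19.6192
β = Cov / Var = 24.2620 / 19.6192 = 1.2366

1.24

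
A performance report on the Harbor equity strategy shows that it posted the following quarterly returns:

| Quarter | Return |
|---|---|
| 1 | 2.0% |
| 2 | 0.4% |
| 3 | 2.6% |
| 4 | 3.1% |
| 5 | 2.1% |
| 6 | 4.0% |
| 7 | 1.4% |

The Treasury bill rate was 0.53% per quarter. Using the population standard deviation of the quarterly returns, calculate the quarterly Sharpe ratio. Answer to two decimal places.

μ = (2 + 0.4 + 2.6 + 3.1 + 2.1 + 4 + 1.4) / 7 = 2.2286%
Population std dev = √[8.1343 / 7] = 1.0780%
Sharpe = (μ − rf) / σ = (2.2286 − 0.53) / 1.0780 = 1.6986 / 1.0780 = 1.5757

1.58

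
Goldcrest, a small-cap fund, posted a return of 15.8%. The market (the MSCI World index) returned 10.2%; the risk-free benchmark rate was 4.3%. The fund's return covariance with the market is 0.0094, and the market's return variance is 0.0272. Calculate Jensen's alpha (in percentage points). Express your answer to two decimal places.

9.46

β = Cov / Var = 0.0094 / 0.0272 = 0.3456
E[R] = Rf + β(Rm − Rf) = 4.3% + 0.3456 × (10.2% − 4.3%) = 6.3390%
α = Rp − E[R] = 15.8% − 6.3390% = 9.4610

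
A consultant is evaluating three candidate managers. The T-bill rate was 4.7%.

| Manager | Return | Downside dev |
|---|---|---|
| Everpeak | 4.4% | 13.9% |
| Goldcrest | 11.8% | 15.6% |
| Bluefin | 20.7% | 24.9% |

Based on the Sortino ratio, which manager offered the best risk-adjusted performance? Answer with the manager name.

Everpeak: Sortino ratio = (4.4% − 4.7%) / 13.9% = -0.022
Goldcrest: Sortino ratio = (11.8% − 4.7%) / 15.6% = 0.455
Bluefin: Sortino ratio = (20.7% − 4.7%) / 24.9% = 0.643
Highest: Bluefin (0.643).

Bluefin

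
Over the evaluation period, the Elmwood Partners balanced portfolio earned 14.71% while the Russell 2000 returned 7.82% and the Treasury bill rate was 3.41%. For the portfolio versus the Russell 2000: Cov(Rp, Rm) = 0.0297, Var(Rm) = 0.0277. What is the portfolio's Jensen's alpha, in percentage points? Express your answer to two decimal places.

6.57

β = Cov / Var = 0.0297 / 0.0277 = 1.0722
E[R] = Rf + β(Rm − Rf) = 3.41% + 1.0722 × (7.82% − 3.41%) = 8.1384%
α = Rp − E[R] = 14.71% − 8.1384% = 6.5716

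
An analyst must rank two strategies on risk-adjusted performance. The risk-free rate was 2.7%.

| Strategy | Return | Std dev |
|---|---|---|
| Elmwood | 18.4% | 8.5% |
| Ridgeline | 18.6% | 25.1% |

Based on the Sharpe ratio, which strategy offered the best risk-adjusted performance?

Elmwood

Elmwood: Sharpe ratio = (18.4% − 2.7%) / 8.5% = 1.847
Ridgeline: Sharpe ratio = (18.6% − 2.7%) / 25.1% = 0.633
Highest: Elmwood (1.847).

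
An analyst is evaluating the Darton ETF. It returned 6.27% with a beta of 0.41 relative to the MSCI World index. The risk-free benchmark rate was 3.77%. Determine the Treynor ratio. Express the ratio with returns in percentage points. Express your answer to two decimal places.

Treynor = (Rp − Rf) / β = (6.27% − 3.77%) / 0.41 = 2.50 / 0.41 = 6.0976

6.10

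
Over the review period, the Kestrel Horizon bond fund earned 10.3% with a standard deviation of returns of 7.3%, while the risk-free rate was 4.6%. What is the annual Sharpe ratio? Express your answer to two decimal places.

0.78

Sharpe = (Rp − Rf) / σp = (10.3% − 4.6%) / 7.3% = 5.70% / 7.3% = 0.7808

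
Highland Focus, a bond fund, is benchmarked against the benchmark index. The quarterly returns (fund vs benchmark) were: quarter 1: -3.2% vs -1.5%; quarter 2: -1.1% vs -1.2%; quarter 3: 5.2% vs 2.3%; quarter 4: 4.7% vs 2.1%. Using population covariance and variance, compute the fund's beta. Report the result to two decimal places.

r̄p = 1.4000%,  r̄m = 0.4250%
Cov = Σ(rp − r̄p)(rm − r̄m) / 4 = 6.3925
Var(rm) = Σ(rm − r̄m)² / 4 = 3.1669
β = Cov / Var = 6.3925 / 3.1669 = 2.0185

2.02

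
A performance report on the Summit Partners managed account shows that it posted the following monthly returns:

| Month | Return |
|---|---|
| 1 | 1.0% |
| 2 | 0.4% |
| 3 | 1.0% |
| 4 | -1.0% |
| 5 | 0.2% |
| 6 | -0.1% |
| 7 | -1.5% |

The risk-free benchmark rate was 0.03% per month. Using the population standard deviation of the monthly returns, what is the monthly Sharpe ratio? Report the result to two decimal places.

-0.03

Mean return μ = 0.00 / 7 = 0.0000%
Population std dev = √[5.4600 / 7] = 0.8832%
Sharpe = (μ − rf) / σ = (0.0000 − 0.03) / 0.8832 = -0.0300 / 0.8832 = -0.0340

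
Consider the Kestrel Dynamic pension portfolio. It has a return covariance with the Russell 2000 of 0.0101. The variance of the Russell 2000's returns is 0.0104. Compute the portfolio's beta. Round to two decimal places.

β = Cov(Rp, Rm) / Var(Rm) = 0.0101 / 0.0104 = 0.9712

0.97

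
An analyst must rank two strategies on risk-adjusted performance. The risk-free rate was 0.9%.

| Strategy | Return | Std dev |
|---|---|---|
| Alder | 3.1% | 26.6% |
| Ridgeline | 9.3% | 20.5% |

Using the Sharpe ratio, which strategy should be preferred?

Alder: Sharpe ratio = (3.1% − 0.9%) / 26.6% = 0.083
Ridgeline: Sharpe ratio = (9.3% − 0.9%) / 20.5% = 0.410
Highest: Ridgeline (0.410).

Ridgeline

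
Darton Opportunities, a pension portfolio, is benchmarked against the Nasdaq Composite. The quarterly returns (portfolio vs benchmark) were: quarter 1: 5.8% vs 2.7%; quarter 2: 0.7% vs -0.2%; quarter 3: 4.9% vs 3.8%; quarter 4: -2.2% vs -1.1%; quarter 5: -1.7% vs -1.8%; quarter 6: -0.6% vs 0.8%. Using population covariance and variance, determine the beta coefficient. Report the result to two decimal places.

r̄p = 1.1500%,  r̄m = 0.7000%
Cov = Σ(rp − r̄p)(rm − r̄m) / 6 = 5.7183
Var(rm) = Σ(rm − r̄m)² / 6 = 3.9867
β = Cov / Var = 5.7183 / 3.9867 = 1.4343

1.43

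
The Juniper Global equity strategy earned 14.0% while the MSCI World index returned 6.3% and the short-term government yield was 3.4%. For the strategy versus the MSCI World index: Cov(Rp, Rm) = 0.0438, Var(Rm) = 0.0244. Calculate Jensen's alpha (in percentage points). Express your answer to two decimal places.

5.39

β = Cov / Var = 0.0438 / 0.0244 = 1.7951
E[R] = Rf + β(Rm − Rf) = 3.4% + 1.7951 × (6.3% − 3.4%) = 8.6058%
α = Rp − E[R] = 14.0% − 8.6058% = 5.3942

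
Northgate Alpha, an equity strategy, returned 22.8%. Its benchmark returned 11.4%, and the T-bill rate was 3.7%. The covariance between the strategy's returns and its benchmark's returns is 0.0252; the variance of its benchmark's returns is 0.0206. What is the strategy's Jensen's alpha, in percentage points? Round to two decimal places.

β = Cov / Var = 0.0252 / 0.0206 = 1.2233
E[R] = Rf + β(Rm − Rf) = 3.7% + 1.2233 × (11.4% − 3.7%) = 13.1194%
α = Rp − E[R] = 22.8% − 13.1194% = 9.6806

9.68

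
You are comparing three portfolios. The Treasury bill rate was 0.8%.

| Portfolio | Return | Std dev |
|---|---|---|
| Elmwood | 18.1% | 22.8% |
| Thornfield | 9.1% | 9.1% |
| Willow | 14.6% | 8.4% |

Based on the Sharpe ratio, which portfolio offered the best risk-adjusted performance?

Willow

Elmwood: Sharpe ratio = (18.1% − 0.8%) / 22.8% = 0.759
Thornfield: Sharpe ratio = (9.1% − 0.8%) / 9.1% = 0.912
Willow: Sharpe ratio = (14.6% − 0.8%) / 8.4% = 1.643
Highest: Willow (1.643).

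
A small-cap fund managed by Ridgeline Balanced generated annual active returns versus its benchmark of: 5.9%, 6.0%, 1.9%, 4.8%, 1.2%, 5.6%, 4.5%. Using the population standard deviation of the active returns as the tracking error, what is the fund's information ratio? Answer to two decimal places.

2.37

r̄ = (5.9 + 6 + 1.9 + 4.8 + 1.2 + 5.6 + 4.5) / 7 = 29.90 / 7 = 4.2714%
Σ(r − r̄)² = 22.7943; population σ = √(22.7943/7) = 1.8045%
IR = r̄ / tracking error = 4.2714 / 1.8045 = 2.3671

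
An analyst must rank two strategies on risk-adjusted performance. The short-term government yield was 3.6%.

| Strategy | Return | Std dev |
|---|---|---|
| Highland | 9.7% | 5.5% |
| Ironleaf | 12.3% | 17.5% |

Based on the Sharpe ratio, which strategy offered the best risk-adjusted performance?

Highland: Sharpe ratio = (9.7% − 3.6%) / 5.5% = 1.109
Ironleaf: Sharpe ratio = (12.3% − 3.6%) / 17.5% = 0.497
Highest: Highland (1.109).

Highland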